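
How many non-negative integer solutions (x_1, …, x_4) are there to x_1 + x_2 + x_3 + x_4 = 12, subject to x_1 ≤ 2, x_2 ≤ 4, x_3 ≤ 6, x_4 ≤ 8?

By stars and bars, unrestricted non-negative solutions to x_1+…+x_4 = 12 number C(12+3,3) = 455.
Subtract solutions that violate a single cap (substitute x_i' = x_i − (cap_i+1)): x_1 ≥ 3 gives C(12,3) = 220; x_2 ≥ 5 gives C(10,3) = 120; x_3 ≥ 7 gives C(8,3) = 56; x_4 ≥ 9 gives C(6,3) = 20. Together 416.
Add back pairs where two caps are both exceeded: 35 + 10 + 1 + 1 + 0 + 0 = 47.
By inclusion–exclusion the count is 455 − 416 + 47 = 86.

86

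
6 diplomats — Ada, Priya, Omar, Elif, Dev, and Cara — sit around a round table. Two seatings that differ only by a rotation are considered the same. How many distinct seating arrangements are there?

Around a circle, 6 distinct people have 6!/6 = (5)! = 120 rotationally distinct seatings.

120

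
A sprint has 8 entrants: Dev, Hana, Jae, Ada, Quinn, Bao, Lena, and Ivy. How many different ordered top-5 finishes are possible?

6720

This is an ordered selection of 5 from 8: P(8,5).
That gives 8 × 7 × 6 × 5 × 4 = 6720.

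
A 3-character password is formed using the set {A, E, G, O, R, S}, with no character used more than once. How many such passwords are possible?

With no repetition, fill the 3 characters in order: 6 choices, then 5, down to 4.
That product is 6 × 5 × 4 = 120.

120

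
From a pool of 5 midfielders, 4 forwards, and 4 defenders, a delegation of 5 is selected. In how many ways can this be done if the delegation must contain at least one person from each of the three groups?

980

Unrestricted: C(13,5) = 1287 ways to pick any 5 of the 13.
Subtract selections that omit an entire group: no midfielders → C(8,5) = 56; no forwards → C(9,5) = 126; no defenders → C(9,5) = 126.
Add back selections omitting two groups (i.e. drawn from a single group): C(5,5) + C(4,5) + C(4,5) = 1.
By inclusion–exclusion: 1287 − 308 + 1 = 980.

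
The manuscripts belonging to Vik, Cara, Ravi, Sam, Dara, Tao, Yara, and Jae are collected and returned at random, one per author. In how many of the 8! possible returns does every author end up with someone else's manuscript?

14833

This is the derangement count D_8: permutations of 8 items with no fixed point.
By inclusion–exclusion this is Σ_{j=0}^{8} (−1)^j C(8,j)·(8−j)!.
Computing: 40320 − 40320 + 20160 − 6720 + 1680 − 336 + 56 − 8 + 1 = 14833.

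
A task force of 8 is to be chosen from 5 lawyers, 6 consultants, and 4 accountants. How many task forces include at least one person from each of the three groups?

6216

Unrestricted: C(15,8) = 6435 ways to pick any 8 of the 15.
Selections missing a whole group: no lawyers → C(10,8) = 45; no consultants → C(9,8) = 9; no accountants → C(11,8) = 165.
Add back selections omitting two groups (i.e. drawn from a single group): C(5,8) + C(6,8) + C(4,8) = 0.
By inclusion–exclusion: 6435 − 219 + 0 = 6216.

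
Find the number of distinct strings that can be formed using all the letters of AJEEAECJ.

1680

AJEEAECJ has 8 letters with A appearing twice, E appearing 3 times, and J appearing twice.
The number of distinct arrangements is 8!/(3!·2!·2!) = 40320/24 = 1680.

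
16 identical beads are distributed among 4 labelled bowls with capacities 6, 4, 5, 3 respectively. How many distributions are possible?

10

Without the upper bounds there are C(19,3) = 969 ways to split 16 among 4 bowls.
Subtract solutions that violate a single cap (substitute x_i' = x_i − (cap_i+1)): x_1 ≥ 7 gives C(12,3) = 220; x_2 ≥ 5 gives C(14,3) = 364; x_3 ≥ 6 gives C(13,3) = 286; x_4 ≥ 4 gives C(15,3) = 455. Together 1325.
Add back pairs where two caps are both exceeded: 35 + 20 + 56 + 56 + 120 + 84 = 371.
Subtract triples: 0 + 1 + 0 + 4 = 5.
By inclusion–exclusion the count is 969 − 1325 + 371 − 5 = 10.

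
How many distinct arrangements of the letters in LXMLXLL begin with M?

15

With the first slot taken by M, it remains to arrange the other 6 letters (LXLXLL).
Those 6 letters have L appearing 4 times and X appearing twice, giving (6)!/(4!·2!) = 15.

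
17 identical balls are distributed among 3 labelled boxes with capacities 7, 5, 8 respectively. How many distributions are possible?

10

Without the upper bounds there are C(19,2) = 171 ways to split 17 among 3 boxes.
Subtract solutions that violate a single cap (substitute x_i' = x_i − (cap_i+1)): x_1 ≥ 8 gives C(11,2) = 55; x_2 ≥ 6 gives C(13,2) = 78; x_3 ≥ 9 gives C(10,2) = 45. Together 178.
Add back pairs where two caps are both exceeded: 10 + 1 + 6 = 17.
By inclusion–exclusion the count is 171 − 178 + 17 = 10.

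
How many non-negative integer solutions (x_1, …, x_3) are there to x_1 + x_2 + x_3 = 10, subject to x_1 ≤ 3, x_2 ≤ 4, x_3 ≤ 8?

17

Without the upper bounds there are C(12,2) = 66 ways to split 10 among 3 variables.
Subtract solutions that violate a single cap (substitute x_i' = x_i − (cap_i+1)): x_1 ≥ 4 gives C(8,2) = 28; x_2 ≥ 5 gives C(7,2) = 21; x_3 ≥ 9 gives C(3,2) = 3. Together 52.
Add back pairs where two caps are both exceeded: 3 + 0 + 0 = 3.
By inclusion–exclusion the count is 66 − 52 + 3 = 17.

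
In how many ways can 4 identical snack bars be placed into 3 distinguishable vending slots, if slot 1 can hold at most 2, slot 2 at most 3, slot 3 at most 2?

8

Without the upper bounds there are C(6,2) = 15 ways to split 4 among 3 vending slots.
Subtract solutions that violate a single cap (substitute x_i' = x_i − (cap_i+1)): x_1 ≥ 3 gives C(3,2) = 3; x_2 ≥ 4 gives C(2,2) = 1; x_3 ≥ 3 gives C(3,2) = 3. Together 7.
No two caps can be exceeded simultaneously, so the pair terms are all 0.
By inclusion–exclusion the count is 15 − 7 + 0 = 8.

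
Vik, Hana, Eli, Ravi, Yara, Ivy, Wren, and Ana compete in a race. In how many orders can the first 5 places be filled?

6720

This is an ordered selection of 5 from 8: P(8,5).
That gives 8 × 7 × 6 × 5 × 4 = 6720.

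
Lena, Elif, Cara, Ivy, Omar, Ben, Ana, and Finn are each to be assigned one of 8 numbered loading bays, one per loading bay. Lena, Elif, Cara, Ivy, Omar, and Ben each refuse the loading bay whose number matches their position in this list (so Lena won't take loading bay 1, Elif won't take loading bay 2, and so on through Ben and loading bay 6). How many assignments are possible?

Let Aᵢ (for 1 ≤ i ≤ 6) be the placements that put person i in their forbidden loading bay. Any j of these fix j positions, leaving (8−j)! ways to fill the rest, and there are C(6,j) ways to pick which j.
By inclusion–exclusion, the number of valid placements is Σ_{j=0}^{6} (−1)^j C(6,j)·(8−j)!.
Computing: 40320 − 30240 + 10800 − 2400 + 360 − 36 + 2 = 18806.

18806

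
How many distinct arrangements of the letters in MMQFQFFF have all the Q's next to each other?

Treat the 2 copies of Q as a single block. The multiset to arrange is then {QQ, F, F, F, F, M, M}, 7 items in all.
That gives (7)!/(4!·2!) = 105 arrangements.

105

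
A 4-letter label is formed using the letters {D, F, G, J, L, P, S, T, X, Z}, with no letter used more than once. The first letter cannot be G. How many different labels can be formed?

4536

The first letter has 10−1 = 9 choices (anything except G).
The remaining 3 letters are filled from the other 9 symbols without repetition: 9 × 8 × 7 = 504.
Total: 9 × 504 = 4536.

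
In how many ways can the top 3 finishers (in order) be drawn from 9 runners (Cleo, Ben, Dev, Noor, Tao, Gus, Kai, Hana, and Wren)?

504

There are 9 choices for 1st place, 8 for 2nd, and 7 for 3rd.
That gives 9 × 8 × 7 = 504.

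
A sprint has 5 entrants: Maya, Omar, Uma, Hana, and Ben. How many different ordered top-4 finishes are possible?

There are 5 choices for 1st place, 4 for 2nd, and so on down to 2 for position 4.
That gives 5 × 4 × 3 × 2 = 120.

120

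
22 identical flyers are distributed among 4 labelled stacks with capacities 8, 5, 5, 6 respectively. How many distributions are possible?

Ignoring the caps, the number of non-negative solutions to x_1+…+x_4 = 22 is C(25,3) = 2300.
Subtract solutions that violate a single cap (substitute x_i' = x_i − (cap_i+1)): x_1 ≥ 9 gives C(16,3) = 560; x_2 ≥ 6 gives C(19,3) = 969; x_3 ≥ 6 gives C(19,3) = 969; x_4 ≥ 7 gives C(18,3) = 816. Together 3314.
Add back pairs where two caps are both exceeded: 120 + 120 + 84 + 286 + 220 + 220 = 1050.
Subtract triples: 4 + 1 + 1 + 20 = 26.
By inclusion–exclusion the count is 2300 − 3314 + 1050 − 26 = 10.

10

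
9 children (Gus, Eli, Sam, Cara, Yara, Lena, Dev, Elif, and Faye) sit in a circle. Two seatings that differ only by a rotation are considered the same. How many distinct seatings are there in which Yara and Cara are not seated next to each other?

30240

All circular seatings of 9 people number (8)! = 40320.
Those with Yara next to Cara: fuse the pair into one unit and seat 8 units around a circle — 2·(7)! = 10080.
Subtracting, 40320 − 10080 = 30240.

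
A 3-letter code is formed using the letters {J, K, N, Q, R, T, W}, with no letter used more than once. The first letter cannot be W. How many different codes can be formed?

180

The first letter has 7−1 = 6 choices (anything except W).
The remaining 2 letters are filled from the other 6 symbols without repetition: 6 × 5 = 30.
Total: 6 × 30 = 180.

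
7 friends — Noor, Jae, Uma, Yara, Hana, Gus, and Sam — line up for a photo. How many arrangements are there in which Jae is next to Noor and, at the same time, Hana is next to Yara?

480

Treat {Jae,Noor} as one block (2 orders) and {Hana,Yara} as another (2 orders).
That leaves 5 units to arrange: 2 × 2 × 5! = 4 × 120 = 480.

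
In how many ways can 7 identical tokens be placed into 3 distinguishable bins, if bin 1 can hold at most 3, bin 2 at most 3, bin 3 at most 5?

13

Without the upper bounds there are C(9,2) = 36 ways to split 7 among 3 bins.
Subtract solutions that violate a single cap (substitute x_i' = x_i − (cap_i+1)): x_1 ≥ 4 gives C(5,2) = 10; x_2 ≥ 4 gives C(5,2) = 10; x_3 ≥ 6 gives C(3,2) = 3. Together 23.
No two caps can be exceeded simultaneously, so the pair terms are all 0.
By inclusion–exclusion the count is 36 − 23 + 0 = 13.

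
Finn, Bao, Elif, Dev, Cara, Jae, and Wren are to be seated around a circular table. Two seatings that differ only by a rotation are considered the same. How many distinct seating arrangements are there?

720

Fix one person's seat to break rotational symmetry; the remaining 6 people can be arranged in (6)! = 720 ways.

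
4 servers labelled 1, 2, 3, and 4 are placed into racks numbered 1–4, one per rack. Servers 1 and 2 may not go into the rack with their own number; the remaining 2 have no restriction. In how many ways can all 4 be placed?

14

Let Aᵢ (for i ∈ {1, 2}) be the placements that put server i in its forbidden rack. Any j of these fix j positions, leaving (4−j)! ways to fill the rest, and there are C(2,j) ways to pick which j.
By inclusion–exclusion, the number of valid placements is Σ_{j=0}^{2} (−1)^j C(2,j)·(4−j)!.
Computing: 24 − 12 + 2 = 14.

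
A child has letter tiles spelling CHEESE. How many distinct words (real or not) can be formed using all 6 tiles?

120

The 6 letters of CHEESE have repeats: E appearing 3 times.
Dividing 6! = 720 by 3! = 6 for the repeated letters gives 120.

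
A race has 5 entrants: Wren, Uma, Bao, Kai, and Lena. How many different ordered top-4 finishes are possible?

120

This is an ordered selection of 4 from 5: P(5,4).
That gives 5 × 4 × 3 × 2 = 120.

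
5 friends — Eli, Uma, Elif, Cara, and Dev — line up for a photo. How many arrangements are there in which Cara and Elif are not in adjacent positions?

72

Of the 5! = 120 arrangements, those with Cara and Elif adjacent number 2 × 4! = 48 (treat the pair as a block with 2 internal orders).
Complementary counting: 120 − 48 = 72.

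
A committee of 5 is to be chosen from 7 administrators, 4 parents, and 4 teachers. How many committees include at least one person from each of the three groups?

With no constraint there are C(15,5) = 3003 possible selections.
Selections missing a whole group: no administrators → C(8,5) = 56; no parents → C(11,5) = 462; no teachers → C(11,5) = 462.
Add back selections omitting two groups (i.e. drawn from a single group): C(7,5) + C(4,5) + C(4,5) = 21.
By inclusion–exclusion: 3003 − 980 + 21 = 2044.

2044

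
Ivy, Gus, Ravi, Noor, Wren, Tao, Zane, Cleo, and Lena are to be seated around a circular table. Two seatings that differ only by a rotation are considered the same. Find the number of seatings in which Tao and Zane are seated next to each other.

10080

Glue Tao and Zane into a block (2 internal orders). Seating 8 units around a circle gives (7)! arrangements.
So 2 × (7)! = 2 × 5040 = 10080.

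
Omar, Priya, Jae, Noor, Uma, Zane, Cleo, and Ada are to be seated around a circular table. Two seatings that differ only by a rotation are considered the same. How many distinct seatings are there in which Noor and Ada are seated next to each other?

1440

Treat {Noor, Ada} as one unit (2 internal orders) and seat the resulting 7 units around the table: (6)! circular arrangements.
So 2 × (6)! = 2 × 720 = 1440.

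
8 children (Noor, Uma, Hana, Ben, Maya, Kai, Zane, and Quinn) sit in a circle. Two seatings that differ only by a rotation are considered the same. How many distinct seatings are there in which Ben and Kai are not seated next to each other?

3600

All circular seatings of 8 people number (7)! = 5040.
Seatings with Ben beside Kai: treat them as a block with 2 internal orders, giving 2 × (6)! = 1440.
Subtracting, 5040 − 1440 = 3600.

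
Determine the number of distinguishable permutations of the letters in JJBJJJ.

6

The 6 letters of JJBJJJ have repeats: J appearing 5 times.
The number of distinct arrangements is 6!/(5!) = 720/120 = 6.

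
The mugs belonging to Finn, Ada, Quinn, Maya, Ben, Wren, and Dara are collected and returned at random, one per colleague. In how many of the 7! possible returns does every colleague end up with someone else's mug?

1854

This is the derangement count D_7: permutations of 7 items with no fixed point.
By inclusion–exclusion this is Σ_{j=0}^{7} (−1)^j C(7,j)·(7−j)!.
Computing: 5040 − 5040 + 2520 − 840 + 210 − 42 + 7 − 1 = 1854.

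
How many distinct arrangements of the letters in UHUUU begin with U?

4

With the first slot taken by U, it remains to arrange the other 4 letters (HUUU).
Those 4 letters have U appearing 3 times, giving (4)!/(3!) = 4.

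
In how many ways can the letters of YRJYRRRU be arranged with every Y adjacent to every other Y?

210

Treat the 2 copies of Y as a single block. The multiset to arrange is then {YY, J, R, R, R, R, U}, 7 items in all.
That gives (7)!/(4!) = 210 arrangements.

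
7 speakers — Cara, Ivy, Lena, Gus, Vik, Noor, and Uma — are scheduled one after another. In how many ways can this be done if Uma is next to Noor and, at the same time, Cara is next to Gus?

480

Treat {Uma,Noor} as one block (2 orders) and {Cara,Gus} as another (2 orders).
That leaves 5 units to arrange: 2 × 2 × 5! = 4 × 120 = 480.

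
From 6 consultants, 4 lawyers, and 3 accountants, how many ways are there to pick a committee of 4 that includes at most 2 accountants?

705

Split by how many accountants are chosen (0 through 2).
Sum: C(3,0)·C(10,4) + C(3,1)·C(10,3) + C(3,2)·C(10,2) = 210 + 360 + 135 = 705.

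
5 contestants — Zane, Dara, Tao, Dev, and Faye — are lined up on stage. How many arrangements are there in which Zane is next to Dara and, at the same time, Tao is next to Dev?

Treat {Zane,Dara} as one block (2 orders) and {Tao,Dev} as another (2 orders).
That leaves 3 units to arrange: 2 × 2 × 3! = 4 × 6 = 24.

24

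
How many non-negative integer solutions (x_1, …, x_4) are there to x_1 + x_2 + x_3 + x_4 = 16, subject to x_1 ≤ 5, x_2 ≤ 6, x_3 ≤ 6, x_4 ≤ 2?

Without the upper bounds there are C(19,3) = 969 ways to split 16 among 4 variables.
Subtract solutions that violate a single cap (substitute x_i' = x_i − (cap_i+1)): x_1 ≥ 6 gives C(13,3) = 286; x_2 ≥ 7 gives C(12,3) = 220; x_3 ≥ 7 gives C(12,3) = 220; x_4 ≥ 3 gives C(16,3) = 560. Together 1286.
Add back pairs where two caps are both exceeded: 20 + 20 + 120 + 10 + 84 + 84 = 338.
Subtract triples: 0 + 1 + 1 + 0 = 2.
By inclusion–exclusion the count is 969 − 1286 + 338 − 2 = 19.

19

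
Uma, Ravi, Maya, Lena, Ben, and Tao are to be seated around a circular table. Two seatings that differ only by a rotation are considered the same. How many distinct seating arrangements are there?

120

Around a circle, 6 distinct people have 6!/6 = (5)! = 120 rotationally distinct seatings.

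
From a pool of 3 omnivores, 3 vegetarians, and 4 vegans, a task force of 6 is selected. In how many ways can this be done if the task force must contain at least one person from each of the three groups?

195

Total 6-person selections from all 10: C(10,6) = 210.
Subtract selections that omit an entire group: no omnivores → C(7,6) = 7; no vegetarians → C(7,6) = 7; no vegans → C(6,6) = 1.
Add back selections omitting two groups (i.e. drawn from a single group): C(3,6) + C(3,6) + C(4,6) = 0.
By inclusion–exclusion: 210 − 15 + 0 = 195.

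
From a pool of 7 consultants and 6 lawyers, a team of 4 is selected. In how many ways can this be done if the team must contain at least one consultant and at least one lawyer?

With no constraint there are C(13,4) = 715 possible selections.
Subtract selections that omit an entire group: no consultants → C(6,4) = 15; no lawyers → C(7,4) = 35.
Both groups omitted at once is impossible, so 715 − 50 = 665.

665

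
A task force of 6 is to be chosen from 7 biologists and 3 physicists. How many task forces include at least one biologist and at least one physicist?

203

With no constraint there are C(10,6) = 210 possible selections.
Selections missing a whole group: no biologists → C(3,6) = 0; no physicists → C(7,6) = 7.
Both groups omitted at once is impossible, so 210 − 7 = 203.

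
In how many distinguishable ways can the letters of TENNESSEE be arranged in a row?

Letter multiplicities in TENNESSEE: E×4, N×2, S×2, T×1.
The number of distinct arrangements is 9!/(4!·2!·2!) = 362880/96 = 3780.

3780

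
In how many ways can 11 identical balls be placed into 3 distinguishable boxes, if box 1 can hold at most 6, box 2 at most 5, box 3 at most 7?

32

By stars and bars, unrestricted non-negative solutions to x_1+…+x_3 = 11 number C(11+2,2) = 78.
Subtract solutions that violate a single cap (substitute x_i' = x_i − (cap_i+1)): x_1 ≥ 7 gives C(6,2) = 15; x_2 ≥ 6 gives C(7,2) = 21; x_3 ≥ 8 gives C(5,2) = 10. Together 46.
No two caps can be exceeded simultaneously, so the pair terms are all 0.
By inclusion–exclusion the count is 78 − 46 + 0 = 32.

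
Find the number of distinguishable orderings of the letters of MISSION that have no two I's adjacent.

Total arrangements of MISSION: 7!/(2!·2!) = 1260.
If the two I's are adjacent, glue them into one block, leaving 6 items to arrange: (6)!/(2!) = 360 ways.
Subtracting, 1260 − 360 = 900 arrangements keep the I's apart.

900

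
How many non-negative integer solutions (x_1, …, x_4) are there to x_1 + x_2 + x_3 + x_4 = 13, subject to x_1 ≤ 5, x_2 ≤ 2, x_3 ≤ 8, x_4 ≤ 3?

42

Ignoring the caps, the number of non-negative solutions to x_1+…+x_4 = 13 is C(16,3) = 560.
Subtract solutions that violate a single cap (substitute x_i' = x_i − (cap_i+1)): x_1 ≥ 6 gives C(10,3) = 120; x_2 ≥ 3 gives C(13,3) = 286; x_3 ≥ 9 gives C(7,3) = 35; x_4 ≥ 4 gives C(12,3) = 220. Together 661.
Add back pairs where two caps are both exceeded: 35 + 0 + 20 + 4 + 84 + 1 = 144.
Subtract triples: 0 + 1 + 0 + 0 = 1.
By inclusion–exclusion the count is 560 − 661 + 144 − 1 = 42.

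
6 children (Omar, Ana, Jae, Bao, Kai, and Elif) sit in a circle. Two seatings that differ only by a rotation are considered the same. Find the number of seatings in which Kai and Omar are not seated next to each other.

Without the restriction there are (5)! = 120 seatings.
Those with Kai next to Omar: fuse the pair into one unit and seat 5 units around a circle — 2·(4)! = 48.
Subtracting, 120 − 48 = 72.

72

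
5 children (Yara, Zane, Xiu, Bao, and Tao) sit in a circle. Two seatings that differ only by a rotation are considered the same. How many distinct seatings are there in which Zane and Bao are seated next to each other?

Glue Zane and Bao into a block (2 internal orders). Seating 4 units around a circle gives (3)! arrangements.
So 2 × (3)! = 2 × 6 = 12.

12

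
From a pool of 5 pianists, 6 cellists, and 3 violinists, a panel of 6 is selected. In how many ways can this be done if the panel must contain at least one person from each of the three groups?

Unrestricted: C(14,6) = 3003 ways to pick any 6 of the 14.
Selections missing a whole group: no pianists → C(9,6) = 84; no cellists → C(8,6) = 28; no violinists → C(11,6) = 462.
Add back selections omitting two groups (i.e. drawn from a single group): C(5,6) + C(6,6) + C(3,6) = 1.
By inclusion–exclusion: 3003 − 574 + 1 = 2430.

2430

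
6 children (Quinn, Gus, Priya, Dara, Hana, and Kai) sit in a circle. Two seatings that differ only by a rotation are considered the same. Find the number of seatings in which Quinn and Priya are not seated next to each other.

72

All circular seatings of 6 people number (5)! = 120.
Those with Quinn next to Priya: fuse the pair into one unit and seat 5 units around a circle — 2·(4)! = 48.
Subtracting, 120 − 48 = 72.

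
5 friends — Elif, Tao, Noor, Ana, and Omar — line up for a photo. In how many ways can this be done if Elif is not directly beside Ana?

72

There are 5! = 120 arrangements in all. If Elif and Ana are adjacent, merging them into one block gives 2·(4)! = 48 arrangements.
So 120 − 48 = 72 arrangements keep them apart.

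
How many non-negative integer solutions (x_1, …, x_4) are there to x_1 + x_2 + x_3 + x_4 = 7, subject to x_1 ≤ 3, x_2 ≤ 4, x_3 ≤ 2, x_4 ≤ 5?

52

Without the upper bounds there are C(10,3) = 120 ways to split 7 among 4 variables.
Subtract solutions that violate a single cap (substitute x_i' = x_i − (cap_i+1)): x_1 ≥ 4 gives C(6,3) = 20; x_2 ≥ 5 gives C(5,3) = 10; x_3 ≥ 3 gives C(7,3) = 35; x_4 ≥ 6 gives C(4,3) = 4. Together 69.
Add back pairs where two caps are both exceeded: 0 + 1 + 0 + 0 + 0 + 0 = 1.
By inclusion–exclusion the count is 120 − 69 + 1 = 52.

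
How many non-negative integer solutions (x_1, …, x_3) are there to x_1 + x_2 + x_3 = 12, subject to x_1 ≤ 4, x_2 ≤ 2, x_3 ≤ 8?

6

Without the upper bounds there are C(14,2) = 91 ways to split 12 among 3 variables.
Subtract solutions that violate a single cap (substitute x_i' = x_i − (cap_i+1)): x_1 ≥ 5 gives C(9,2) = 36; x_2 ≥ 3 gives C(11,2) = 55; x_3 ≥ 9 gives C(5,2) = 10. Together 101.
Add back pairs where two caps are both exceeded: 15 + 0 + 1 = 16.
By inclusion–exclusion the count is 91 − 101 + 16 = 6.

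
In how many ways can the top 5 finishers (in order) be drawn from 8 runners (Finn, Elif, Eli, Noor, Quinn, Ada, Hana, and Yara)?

There are 8 choices for 1st place, 7 for 2nd, and so on down to 4 for position 5.
That gives 8 × 7 × 6 × 5 × 4 = 6720.

6720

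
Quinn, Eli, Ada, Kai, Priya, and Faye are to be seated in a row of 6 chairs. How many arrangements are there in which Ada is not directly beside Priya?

There are 6! = 720 arrangements in all. If Ada and Priya are adjacent, merging them into one block gives 2·(5)! = 240 arrangements.
Complementary counting: 720 − 240 = 480.

480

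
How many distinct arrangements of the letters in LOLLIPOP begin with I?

Fix I in the first position and arrange the remaining 7 letters.
Those 7 letters have L appearing 3 times, O appearing twice, and P appearing twice, giving (7)!/(3!·2!·2!) = 210.

210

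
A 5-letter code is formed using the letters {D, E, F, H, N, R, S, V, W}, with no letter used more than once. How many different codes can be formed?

15120

With no repetition, fill the 5 letters in order: 9 choices, then 8, down to 5.
That product is 9 × 8 × 7 × 6 × 5 = 15120.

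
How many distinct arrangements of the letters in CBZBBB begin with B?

20

Fix B in the first position and arrange the remaining 5 letters.
Those 5 letters have B appearing 3 times, giving (5)!/(3!) = 20.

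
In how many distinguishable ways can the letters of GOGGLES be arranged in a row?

The 7 letters of GOGGLES have repeats: G appearing 3 times.
The number of distinct arrangements is 7!/(3!) = 5040/6 = 840.

840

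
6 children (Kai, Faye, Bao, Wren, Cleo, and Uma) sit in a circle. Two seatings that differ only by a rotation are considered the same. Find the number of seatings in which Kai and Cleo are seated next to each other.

48

Glue Kai and Cleo into a block (2 internal orders). Seating 5 units around a circle gives (4)! arrangements.
So 2 × (4)! = 2 × 24 = 48.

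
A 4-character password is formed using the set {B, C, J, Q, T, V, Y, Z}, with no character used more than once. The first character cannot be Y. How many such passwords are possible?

1470

The first character has 8−1 = 7 choices (anything except Y).
The remaining 3 characters are filled from the other 7 symbols without repetition: 7 × 6 × 5 = 210.
Total: 7 × 210 = 1470.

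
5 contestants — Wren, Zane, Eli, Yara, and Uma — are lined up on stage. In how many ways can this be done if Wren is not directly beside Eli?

Of the 5! = 120 arrangements, those with Wren and Eli adjacent number 2 × 4! = 48 (treat the pair as a block with 2 internal orders).
Complementary counting: 120 − 48 = 72.

72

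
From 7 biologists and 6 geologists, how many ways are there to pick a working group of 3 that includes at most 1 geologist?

161

Split by how many geologists are chosen (0 through 1).
Sum: C(6,0)·C(7,3) + C(6,1)·C(7,2) = 35 + 126 = 161.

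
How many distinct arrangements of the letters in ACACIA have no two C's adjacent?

Total arrangements of ACACIA: 6!/(3!·2!) = 60.
Arrangements with the C's together: treat CC as one letter, giving (5)!/(3!) = 20.
Hence 60 − 20 = 40.

40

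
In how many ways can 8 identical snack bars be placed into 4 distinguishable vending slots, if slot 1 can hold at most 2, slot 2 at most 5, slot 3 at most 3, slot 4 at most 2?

Without the upper bounds there are C(11,3) = 165 ways to split 8 among 4 vending slots.
Subtract solutions that violate a single cap (substitute x_i' = x_i − (cap_i+1)): x_1 ≥ 3 gives C(8,3) = 56; x_2 ≥ 6 gives C(5,3) = 10; x_3 ≥ 4 gives C(7,3) = 35; x_4 ≥ 3 gives C(8,3) = 56. Together 157.
Add back pairs where two caps are both exceeded: 0 + 4 + 10 + 0 + 0 + 4 = 18.
By inclusion–exclusion the count is 165 − 157 + 18 = 26.

26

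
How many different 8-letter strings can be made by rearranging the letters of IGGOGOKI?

The 8 letters of IGGOGOKI have repeats: G appearing 3 times, I appearing twice, and O appearing twice.
So there are 8! / (3!·2!·2!) = 1680 distinguishable arrangements.

1680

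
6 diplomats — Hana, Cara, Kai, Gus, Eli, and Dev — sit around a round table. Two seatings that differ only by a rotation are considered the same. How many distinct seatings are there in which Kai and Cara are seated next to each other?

48

Treat {Kai, Cara} as one unit (2 internal orders) and seat the resulting 5 units around the table: (4)! circular arrangements.
So 2 × (4)! = 2 × 24 = 48.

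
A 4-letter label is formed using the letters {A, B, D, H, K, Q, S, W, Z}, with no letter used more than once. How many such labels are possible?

This is a permutation of 4 out of 9: P(9,4) = 9!/5!.
9 × 8 × 7 × 6 = 3024.

3024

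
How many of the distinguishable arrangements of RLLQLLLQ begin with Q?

With the first slot taken by Q, it remains to arrange the other 7 letters (RLLLLLQ).
Those 7 letters have L appearing 5 times, giving (7)!/(5!) = 42.

42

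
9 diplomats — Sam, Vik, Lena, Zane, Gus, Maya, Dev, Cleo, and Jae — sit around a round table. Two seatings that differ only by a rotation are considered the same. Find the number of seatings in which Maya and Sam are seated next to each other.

Glue Maya and Sam into a block (2 internal orders). Seating 8 units around a circle gives (7)! arrangements.
So 2 × (7)! = 2 × 5040 = 10080.

10080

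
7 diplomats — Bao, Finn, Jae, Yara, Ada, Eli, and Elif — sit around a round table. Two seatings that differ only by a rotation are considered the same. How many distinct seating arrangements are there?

Seat Bao anywhere (absorbing the rotational symmetry), then permute the other 6: (6)! = 720.

720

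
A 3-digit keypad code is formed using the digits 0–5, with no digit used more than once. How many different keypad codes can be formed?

120

Choose and order 3 of the 6 symbols: the first digit has 6 options, the next 5, then 4.
That product is 6 × 5 × 4 = 120.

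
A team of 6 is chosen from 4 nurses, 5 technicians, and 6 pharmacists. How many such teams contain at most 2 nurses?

4290

Split by how many nurses are chosen (0 through 2).
Sum: C(4,0)·C(11,6) + C(4,1)·C(11,5) + C(4,2)·C(11,4) = 462 + 1848 + 1980 = 4290.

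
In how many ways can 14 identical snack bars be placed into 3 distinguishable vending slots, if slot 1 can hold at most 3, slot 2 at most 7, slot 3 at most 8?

14

Ignoring the caps, the number of non-negative solutions to x_1+…+x_3 = 14 is C(16,2) = 120.
Subtract solutions that violate a single cap (substitute x_i' = x_i − (cap_i+1)): x_1 ≥ 4 gives C(12,2) = 66; x_2 ≥ 8 gives C(8,2) = 28; x_3 ≥ 9 gives C(7,2) = 21. Together 115.
Add back pairs where two caps are both exceeded: 6 + 3 + 0 = 9.
By inclusion–exclusion the count is 120 − 115 + 9 = 14.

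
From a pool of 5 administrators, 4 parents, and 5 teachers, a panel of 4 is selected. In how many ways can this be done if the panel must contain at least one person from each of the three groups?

550

Total 4-person selections from all 14: C(14,4) = 1001.
Subtract selections that omit an entire group: no administrators → C(9,4) = 126; no parents → C(10,4) = 210; no teachers → C(9,4) = 126.
Add back selections omitting two groups (i.e. drawn from a single group): C(5,4) + C(4,4) + C(5,4) = 11.
By inclusion–exclusion: 1001 − 462 + 11 = 550.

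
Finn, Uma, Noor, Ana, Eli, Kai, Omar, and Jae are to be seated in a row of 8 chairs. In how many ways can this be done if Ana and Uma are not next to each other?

30240

There are 8! = 40320 arrangements in all. If Ana and Uma are adjacent, merging them into one block gives 2·(7)! = 10080 arrangements.
Complementary counting: 40320 − 10080 = 30240.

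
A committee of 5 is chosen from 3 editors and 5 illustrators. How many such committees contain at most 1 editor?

Split by how many editors are chosen (0 through 1).
Sum: C(3,0)·C(5,5) + C(3,1)·C(5,4) = 1 + 15 = 16.

16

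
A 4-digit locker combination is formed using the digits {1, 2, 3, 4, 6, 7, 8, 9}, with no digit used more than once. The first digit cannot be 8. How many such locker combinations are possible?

The first digit has 8−1 = 7 choices (anything except 8).
The remaining 3 digits are filled from the other 7 symbols without repetition: 7 × 6 × 5 = 210.
Total: 7 × 210 = 1470.

1470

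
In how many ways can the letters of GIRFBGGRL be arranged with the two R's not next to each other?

There are 9!/(3!·2!) = 30240 arrangements of GIRFBGGRL in total.
Arrangements with the R's together: treat RR as one letter, giving (8)!/(3!) = 6720.
Hence 30240 − 6720 = 23520.

23520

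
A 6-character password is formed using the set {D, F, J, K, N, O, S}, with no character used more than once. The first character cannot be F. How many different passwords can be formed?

The first character has 7−1 = 6 choices (anything except F).
The remaining 5 characters are filled from the other 6 symbols without repetition: 6 × 5 × 4 × 3 × 2 = 720.
Total: 6 × 720 = 4320.

4320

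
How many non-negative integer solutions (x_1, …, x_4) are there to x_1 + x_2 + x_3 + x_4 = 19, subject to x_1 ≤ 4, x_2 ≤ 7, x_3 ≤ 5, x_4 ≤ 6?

20

By stars and bars, unrestricted non-negative solutions to x_1+…+x_4 = 19 number C(19+3,3) = 1540.
Subtract solutions that violate a single cap (substitute x_i' = x_i − (cap_i+1)): x_1 ≥ 5 gives C(17,3) = 680; x_2 ≥ 8 gives C(14,3) = 364; x_3 ≥ 6 gives C(16,3) = 560; x_4 ≥ 7 gives C(15,3) = 455. Together 2059.
Add back pairs where two caps are both exceeded: 84 + 165 + 120 + 56 + 35 + 84 = 544.
Subtract triples: 1 + 0 + 4 + 0 = 5.
By inclusion–exclusion the count is 1540 − 2059 + 544 − 5 = 20.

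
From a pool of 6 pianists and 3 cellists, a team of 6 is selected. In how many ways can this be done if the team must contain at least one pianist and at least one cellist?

83

Unrestricted: C(9,6) = 84 ways to pick any 6 of the 9.
Subtract selections that omit an entire group: no pianists → C(3,6) = 0; no cellists → C(6,6) = 1.
Both groups omitted at once is impossible, so 84 − 1 = 83.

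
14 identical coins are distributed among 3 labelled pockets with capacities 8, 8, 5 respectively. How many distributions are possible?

33

By stars and bars, unrestricted non-negative solutions to x_1+…+x_3 = 14 number C(14+2,2) = 120.
Subtract solutions that violate a single cap (substitute x_i' = x_i − (cap_i+1)): x_1 ≥ 9 gives C(7,2) = 21; x_2 ≥ 9 gives C(7,2) = 21; x_3 ≥ 6 gives C(10,2) = 45. Together 87.
No two caps can be exceeded simultaneously, so the pair terms are all 0.
By inclusion–exclusion the count is 120 − 87 + 0 = 33.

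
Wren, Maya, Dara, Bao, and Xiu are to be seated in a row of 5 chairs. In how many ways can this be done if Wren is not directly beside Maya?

72

There are 5! = 120 arrangements in all. If Wren and Maya are adjacent, merging them into one block gives 2·(4)! = 48 arrangements.
Complementary counting: 120 − 48 = 72.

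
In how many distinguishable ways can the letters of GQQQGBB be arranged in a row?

210

The 7 letters of GQQQGBB have repeats: B appearing twice, G appearing twice, and Q appearing 3 times.
So there are 7! / (3!·2!·2!) = 210 distinguishable arrangements.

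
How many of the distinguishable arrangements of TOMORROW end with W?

Fix W in the last position and arrange the remaining 7 letters.
Those 7 letters have O appearing 3 times and R appearing twice, giving (7)!/(3!·2!) = 420.

420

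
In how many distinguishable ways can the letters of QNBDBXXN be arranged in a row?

QNBDBXXN has 8 letters with B appearing twice, N appearing twice, and X appearing twice.
So there are 8! / (2!·2!·2!) = 5040 distinguishable arrangements.

5040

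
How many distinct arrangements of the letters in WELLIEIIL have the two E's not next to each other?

3920

Total arrangements of WELLIEIIL: 9!/(3!·3!·2!) = 5040.
If the two E's are adjacent, glue them into one block, leaving 8 items to arrange: (8)!/(3!·3!) = 1120 ways.
Hence 5040 − 1120 = 3920.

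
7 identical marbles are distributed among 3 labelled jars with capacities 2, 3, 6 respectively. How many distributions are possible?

11

Without the upper bounds there are C(9,2) = 36 ways to split 7 among 3 jars.
Subtract solutions that violate a single cap (substitute x_i' = x_i − (cap_i+1)): x_1 ≥ 3 gives C(6,2) = 15; x_2 ≥ 4 gives C(5,2) = 10; x_3 ≥ 7 gives C(2,2) = 1. Together 26.
Add back pairs where two caps are both exceeded: 1 + 0 + 0 = 1.
By inclusion–exclusion the count is 36 − 26 + 1 = 11.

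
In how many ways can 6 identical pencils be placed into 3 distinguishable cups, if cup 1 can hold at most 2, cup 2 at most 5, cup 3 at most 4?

Ignoring the caps, the number of non-negative solutions to x_1+…+x_3 = 6 is C(8,2) = 28.
Subtract solutions that violate a single cap (substitute x_i' = x_i − (cap_i+1)): x_1 ≥ 3 gives C(5,2) = 10; x_2 ≥ 6 gives C(2,2) = 1; x_3 ≥ 5 gives C(3,2) = 3. Together 14.
No two caps can be exceeded simultaneously, so the pair terms are all 0.
By inclusion–exclusion the count is 28 − 14 + 0 = 14.

14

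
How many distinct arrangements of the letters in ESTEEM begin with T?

With the first slot taken by T, it remains to arrange the other 5 letters (ESEEM).
Those 5 letters have E appearing 3 times, giving (5)!/(3!) = 20.

20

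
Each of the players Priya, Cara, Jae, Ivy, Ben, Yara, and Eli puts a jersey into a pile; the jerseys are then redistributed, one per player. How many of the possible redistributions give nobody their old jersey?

Let Aᵢ be the assignments in which player i gets their old jersey. We want the size of the complement of A₁∪…∪A_7.
By inclusion–exclusion this is Σ_{j=0}^{7} (−1)^j C(7,j)·(7−j)!.
Computing: 5040 − 5040 + 2520 − 840 + 210 − 42 + 7 − 1 = 1854.

1854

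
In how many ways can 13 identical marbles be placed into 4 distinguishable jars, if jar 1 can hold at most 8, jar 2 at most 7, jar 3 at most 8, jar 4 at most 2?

166

Ignoring the caps, the number of non-negative solutions to x_1+…+x_4 = 13 is C(16,3) = 560.
Subtract solutions that violate a single cap (substitute x_i' = x_i − (cap_i+1)): x_1 ≥ 9 gives C(7,3) = 35; x_2 ≥ 8 gives C(8,3) = 56; x_3 ≥ 9 gives C(7,3) = 35; x_4 ≥ 3 gives C(13,3) = 286. Together 412.
Add back pairs where two caps are both exceeded: 0 + 0 + 4 + 0 + 10 + 4 = 18.
By inclusion–exclusion the count is 560 − 412 + 18 = 166.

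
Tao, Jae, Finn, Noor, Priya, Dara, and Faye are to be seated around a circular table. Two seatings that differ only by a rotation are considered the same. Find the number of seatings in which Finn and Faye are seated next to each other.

Glue Finn and Faye into a block (2 internal orders). Seating 6 units around a circle gives (5)! arrangements.
So 2 × (5)! = 2 × 120 = 240.

240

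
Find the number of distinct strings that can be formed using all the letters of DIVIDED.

DIVIDED has 7 letters with D appearing 3 times and I appearing twice.
Dividing 7! = 5040 by 3!·2! = 12 for the repeated letters gives 420.

420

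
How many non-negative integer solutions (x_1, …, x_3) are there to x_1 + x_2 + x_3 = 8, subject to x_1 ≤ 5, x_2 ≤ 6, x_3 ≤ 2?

15

Without the upper bounds there are C(10,2) = 45 ways to split 8 among 3 variables.
Subtract solutions that violate a single cap (substitute x_i' = x_i − (cap_i+1)): x_1 ≥ 6 gives C(4,2) = 6; x_2 ≥ 7 gives C(3,2) = 3; x_3 ≥ 3 gives C(7,2) = 21. Together 30.
No two caps can be exceeded simultaneously, so the pair terms are all 0.
By inclusion–exclusion the count is 45 − 30 + 0 = 15.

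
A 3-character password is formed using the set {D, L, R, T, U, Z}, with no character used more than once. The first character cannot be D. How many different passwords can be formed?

100

The first character has 6−1 = 5 choices (anything except D).
The remaining 2 characters are filled from the other 5 symbols without repetition: 5 × 4 = 20.
Total: 5 × 20 = 100.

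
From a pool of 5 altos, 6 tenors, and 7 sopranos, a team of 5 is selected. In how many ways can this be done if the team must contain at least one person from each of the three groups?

Total 5-person selections from all 18: C(18,5) = 8568.
Selections missing a whole group: no altos → C(13,5) = 1287; no tenors → C(12,5) = 792; no sopranos → C(11,5) = 462.
Add back selections omitting two groups (i.e. drawn from a single group): C(5,5) + C(6,5) + C(7,5) = 28.
By inclusion–exclusion: 8568 − 2541 + 28 = 6055.

6055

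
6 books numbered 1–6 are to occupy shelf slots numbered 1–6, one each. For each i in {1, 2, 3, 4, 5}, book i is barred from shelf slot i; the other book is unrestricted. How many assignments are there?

Let Aᵢ (for 1 ≤ i ≤ 5) be the placements that put book i in its forbidden shelf slot. Any j of these fix j positions, leaving (6−j)! ways to fill the rest, and there are C(5,j) ways to pick which j.
By inclusion–exclusion, the number of valid placements is Σ_{j=0}^{5} (−1)^j C(5,j)·(6−j)!.
Computing: 720 − 600 + 240 − 60 + 10 − 1 = 309.

309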